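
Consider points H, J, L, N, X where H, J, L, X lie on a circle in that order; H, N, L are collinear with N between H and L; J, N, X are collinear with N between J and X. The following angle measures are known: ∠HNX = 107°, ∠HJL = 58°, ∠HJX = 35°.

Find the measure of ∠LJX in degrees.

∠LJX = 23°

1. ∠HXL = 122°  [cyclic HJLX, opposite ∠J+∠X]
2. ∠HLX = 35°  [same arc HX]
3. ∠LHX = 23°  [△HLX]
4. ∠LJX = 23°  [same arc LX]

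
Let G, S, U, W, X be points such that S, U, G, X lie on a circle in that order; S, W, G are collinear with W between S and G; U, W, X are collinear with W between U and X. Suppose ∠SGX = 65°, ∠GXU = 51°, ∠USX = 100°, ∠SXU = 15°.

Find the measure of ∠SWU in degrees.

1. ∠SUX = 65°  [same arc SX]
2. ∠GSU = 51°  [same arc UG]
3. ∠SWU = 64°  [△SWU]

∠SWU = 64°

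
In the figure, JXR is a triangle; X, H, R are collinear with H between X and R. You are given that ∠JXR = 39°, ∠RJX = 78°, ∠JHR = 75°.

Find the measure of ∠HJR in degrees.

1. ∠JRX = 63°  [△JXR]
2. ∠HRJ = 63°  [H on ray RX]
3. ∠HJR = 42°  [△JHR]

∠HJR = 42°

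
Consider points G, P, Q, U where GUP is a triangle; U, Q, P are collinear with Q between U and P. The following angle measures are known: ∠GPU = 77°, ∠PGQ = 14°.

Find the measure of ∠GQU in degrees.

∠GQU = 91°

1. ∠GPQ = 77°  [Q on ray PU]
2. ∠GQP = 89°  [△GQP]
3. ∠GQU = 91°  [linear pair at Q on UP]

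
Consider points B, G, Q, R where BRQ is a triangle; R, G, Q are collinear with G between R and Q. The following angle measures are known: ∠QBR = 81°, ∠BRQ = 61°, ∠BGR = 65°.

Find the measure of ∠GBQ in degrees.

1. ∠BQR = 38°  [△BRQ]
2. ∠BGQ = 115°  [linear pair at G on RQ]
3. ∠BQG = 38°  [G on ray QR]
4. ∠GBQ = 27°  [△BGQ]

∠GBQ = 27°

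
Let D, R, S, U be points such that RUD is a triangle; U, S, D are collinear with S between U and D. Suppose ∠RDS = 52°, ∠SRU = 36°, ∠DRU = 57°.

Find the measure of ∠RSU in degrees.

∠RSU = 73°

1. ∠RDU = 52°  [S on ray DU]
2. ∠DUR = 71°  [△RUD]
3. ∠RUS = 71°  [S on ray UD]
4. ∠RSU = 73°  [△RUS]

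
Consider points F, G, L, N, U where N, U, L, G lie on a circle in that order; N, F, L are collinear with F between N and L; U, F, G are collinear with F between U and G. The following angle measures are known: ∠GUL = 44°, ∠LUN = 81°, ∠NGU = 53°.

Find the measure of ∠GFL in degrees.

∠GFL = 97°

1. ∠GNL = 44°  [same arc LG]
2. ∠GFN = 83°  [△NFG]
3. ∠GFL = 97°  [linear pair at F on NL]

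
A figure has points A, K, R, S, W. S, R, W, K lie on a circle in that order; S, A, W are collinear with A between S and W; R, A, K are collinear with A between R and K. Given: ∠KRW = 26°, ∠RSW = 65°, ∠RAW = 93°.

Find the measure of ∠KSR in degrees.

1. ∠KSW = 26°  [same arc WK]
2. ∠KAS = 93°  [vertical angles at A]
3. ∠RAS = 87°  [linear pair at A on SW]
4. ∠RKS = 61°  [△SAK]
5. ∠KRS = 28°  [△SAR]
6. ∠KSR = 91°  [△SRK]

∠KSR = 91°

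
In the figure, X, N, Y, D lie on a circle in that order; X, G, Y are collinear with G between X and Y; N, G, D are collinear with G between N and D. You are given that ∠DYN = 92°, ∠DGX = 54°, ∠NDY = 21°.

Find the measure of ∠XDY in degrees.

1. ∠DNY = 67°  [△NYD]
2. ∠DGY = 126°  [linear pair at G on XY]
3. ∠DYX = 33°  [△YGD]
4. ∠DXY = 67°  [same arc YD]
5. ∠XDY = 80°  [△XYD]

∠XDY = 80°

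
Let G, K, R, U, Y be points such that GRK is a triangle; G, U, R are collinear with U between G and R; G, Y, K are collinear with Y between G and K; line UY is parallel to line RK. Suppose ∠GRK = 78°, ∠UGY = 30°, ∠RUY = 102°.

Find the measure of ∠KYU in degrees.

∠KYU = 108°

1. ∠GUY = 78°  [UY∥RK, corresponding at U]
2. ∠GYU = 72°  [△GUY]
3. ∠KYU = 108°  [linear pair at Y on GK]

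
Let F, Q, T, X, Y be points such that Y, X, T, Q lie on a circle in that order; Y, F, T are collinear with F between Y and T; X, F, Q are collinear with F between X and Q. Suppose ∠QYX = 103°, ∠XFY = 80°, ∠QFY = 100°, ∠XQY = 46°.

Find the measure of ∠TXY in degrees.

∠TXY = 65°

1. ∠QXY = 31°  [△YXQ]
2. ∠TYX = 69°  [△YFX]
3. ∠XTY = 46°  [same arc YX]
4. ∠TXY = 65°  [△YXT]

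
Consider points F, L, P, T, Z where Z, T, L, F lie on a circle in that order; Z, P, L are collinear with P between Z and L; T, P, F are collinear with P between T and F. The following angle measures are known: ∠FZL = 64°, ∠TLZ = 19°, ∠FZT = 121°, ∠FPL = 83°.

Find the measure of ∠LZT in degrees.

1. ∠TFZ = 19°  [same arc ZT]
2. ∠FTZ = 40°  [△ZTF]
3. ∠TPZ = 83°  [vertical angles at P]
4. ∠LZT = 57°  [△ZPT]

∠LZT = 57°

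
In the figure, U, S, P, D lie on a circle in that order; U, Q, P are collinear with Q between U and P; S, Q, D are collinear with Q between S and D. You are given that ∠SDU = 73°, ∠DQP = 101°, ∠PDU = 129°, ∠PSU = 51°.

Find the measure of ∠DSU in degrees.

∠DSU = 23°

1. ∠SPU = 73°  [same arc US]
2. ∠SQU = 101°  [vertical angles at Q]
3. ∠PUS = 56°  [△USP]
4. ∠DSU = 23°  [△UQS]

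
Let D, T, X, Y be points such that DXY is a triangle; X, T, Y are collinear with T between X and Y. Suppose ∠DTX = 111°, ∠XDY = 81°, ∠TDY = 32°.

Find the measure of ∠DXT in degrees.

∠DXT = 20°

1. ∠DTY = 69°  [linear pair at T on XY]
2. ∠DYT = 79°  [△DTY]
3. ∠DYX = 79°  [T on ray YX]
4. ∠DXY = 20°  [△DXY]
5. ∠DXT = 20°  [T on ray XY]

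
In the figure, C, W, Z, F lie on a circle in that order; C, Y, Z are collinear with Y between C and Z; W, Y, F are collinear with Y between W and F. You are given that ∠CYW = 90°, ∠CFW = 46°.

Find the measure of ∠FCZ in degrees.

∠FCZ = 44°

1. ∠FYZ = 90°  [vertical angles at Y]
2. ∠CYF = 90°  [linear pair at Y on CZ]
3. ∠FCZ = 44°  [△CYF]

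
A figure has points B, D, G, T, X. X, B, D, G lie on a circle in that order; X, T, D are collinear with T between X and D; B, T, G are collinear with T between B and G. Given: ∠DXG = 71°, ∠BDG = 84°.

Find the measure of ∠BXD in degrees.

∠BXD = 25°

1. ∠DBG = 71°  [same arc DG]
2. ∠BGD = 25°  [△BDG]
3. ∠BXD = 25°  [same arc BD]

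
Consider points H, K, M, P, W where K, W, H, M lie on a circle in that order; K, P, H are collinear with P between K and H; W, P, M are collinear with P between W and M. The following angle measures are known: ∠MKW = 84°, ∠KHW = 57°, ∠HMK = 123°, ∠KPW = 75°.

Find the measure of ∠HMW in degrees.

∠HMW = 66°

1. ∠HWK = 57°  [cyclic KWHM, opposite ∠W+∠M]
2. ∠HKW = 66°  [△KWH]
3. ∠HMW = 66°  [same arc WH]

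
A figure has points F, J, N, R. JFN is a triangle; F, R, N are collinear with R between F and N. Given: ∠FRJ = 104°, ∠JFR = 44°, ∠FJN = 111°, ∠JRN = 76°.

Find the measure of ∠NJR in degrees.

∠NJR = 79°

1. ∠JFN = 44°  [R on ray FN]
2. ∠FNJ = 25°  [△JFN]
3. ∠JNR = 25°  [R on ray NF]
4. ∠NJR = 79°  [△JRN]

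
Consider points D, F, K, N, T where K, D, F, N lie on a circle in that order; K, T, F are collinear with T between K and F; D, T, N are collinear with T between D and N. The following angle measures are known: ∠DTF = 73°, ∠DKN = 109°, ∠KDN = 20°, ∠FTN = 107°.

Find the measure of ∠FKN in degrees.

1. ∠KTN = 73°  [vertical angles at T]
2. ∠DNK = 51°  [△KDN]
3. ∠FKN = 56°  [△KTN]

∠FKN = 56°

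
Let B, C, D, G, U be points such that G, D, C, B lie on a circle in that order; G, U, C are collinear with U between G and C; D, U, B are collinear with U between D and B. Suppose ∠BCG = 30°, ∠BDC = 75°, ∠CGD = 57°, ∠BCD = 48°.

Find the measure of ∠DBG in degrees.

∠DBG = 18°

1. ∠BDG = 30°  [same arc GB]
2. ∠BGD = 132°  [cyclic GDCB, opposite ∠G+∠C]
3. ∠DBG = 18°  [△GDB]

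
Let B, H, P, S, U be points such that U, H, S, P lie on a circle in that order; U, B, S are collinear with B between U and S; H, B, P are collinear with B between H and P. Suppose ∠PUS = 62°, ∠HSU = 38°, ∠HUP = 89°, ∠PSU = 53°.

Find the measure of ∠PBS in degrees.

∠PBS = 100°

1. ∠PHS = 62°  [same arc SP]
2. ∠HSP = 91°  [cyclic UHSP, opposite ∠U+∠S]
3. ∠HPS = 27°  [△HSP]
4. ∠PBS = 100°  [△SBP]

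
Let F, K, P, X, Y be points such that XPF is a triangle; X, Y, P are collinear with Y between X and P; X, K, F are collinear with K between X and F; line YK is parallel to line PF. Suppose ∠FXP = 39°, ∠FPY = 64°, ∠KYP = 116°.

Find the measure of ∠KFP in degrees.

∠KFP = 77°

1. ∠FPX = 64°  [Y on ray PX]
2. ∠PFX = 77°  [△XPF]
3. ∠KFP = 77°  [K on ray FX]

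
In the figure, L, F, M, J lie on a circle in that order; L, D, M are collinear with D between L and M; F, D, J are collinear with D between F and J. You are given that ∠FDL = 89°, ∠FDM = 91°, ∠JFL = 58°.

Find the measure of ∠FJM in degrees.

1. ∠JDM = 89°  [vertical angles at D]
2. ∠JML = 58°  [same arc LJ]
3. ∠FJM = 33°  [△MDJ]

∠FJM = 33°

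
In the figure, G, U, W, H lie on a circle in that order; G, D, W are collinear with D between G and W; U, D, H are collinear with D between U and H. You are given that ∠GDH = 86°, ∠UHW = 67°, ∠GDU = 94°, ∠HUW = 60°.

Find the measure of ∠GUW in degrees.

1. ∠UDW = 86°  [vertical angles at D]
2. ∠UGW = 67°  [same arc UW]
3. ∠GWU = 34°  [△UDW]
4. ∠GUW = 79°  [△GUW]

∠GUW = 79°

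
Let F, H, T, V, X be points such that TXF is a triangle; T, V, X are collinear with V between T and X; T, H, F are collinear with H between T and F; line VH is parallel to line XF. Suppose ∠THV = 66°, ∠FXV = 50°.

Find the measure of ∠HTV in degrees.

1. ∠TFX = 66°  [VH∥XF, corresponding at H]
2. ∠FXT = 50°  [V on ray XT]
3. ∠FTX = 64°  [△TXF]
4. ∠HTV = 64°  [V on TX, H on TF]

∠HTV = 64°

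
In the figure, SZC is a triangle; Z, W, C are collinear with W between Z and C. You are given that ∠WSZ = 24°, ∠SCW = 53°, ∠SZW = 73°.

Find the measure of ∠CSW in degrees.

1. ∠SWZ = 83°  [△SZW]
2. ∠CWS = 97°  [linear pair at W on ZC]
3. ∠CSW = 30°  [△SWC]

∠CSW = 30°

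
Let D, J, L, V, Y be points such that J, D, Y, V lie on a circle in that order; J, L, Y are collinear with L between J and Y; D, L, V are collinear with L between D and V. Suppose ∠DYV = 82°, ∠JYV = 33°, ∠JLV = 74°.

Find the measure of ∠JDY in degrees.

∠JDY = 90°

1. ∠DJV = 98°  [cyclic JDYV, opposite ∠J+∠Y]
2. ∠JDV = 33°  [same arc JV]
3. ∠DLY = 74°  [vertical angles at L]
4. ∠DVJ = 49°  [△JDV]
5. ∠DLJ = 106°  [linear pair at L on JY]
6. ∠DYJ = 49°  [same arc JD]
7. ∠DJY = 41°  [△JLD]
8. ∠JDY = 90°  [△JDY]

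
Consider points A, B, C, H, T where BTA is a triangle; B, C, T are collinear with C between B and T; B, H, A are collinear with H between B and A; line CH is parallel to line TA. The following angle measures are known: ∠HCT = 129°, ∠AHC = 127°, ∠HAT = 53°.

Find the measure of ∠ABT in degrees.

∠ABT = 76°

1. ∠BCH = 51°  [linear pair at C on BT]
2. ∠BAT = 53°  [H on ray AB]
3. ∠ATB = 51°  [CH∥TA, corresponding at C]
4. ∠ABT = 76°  [△BTA]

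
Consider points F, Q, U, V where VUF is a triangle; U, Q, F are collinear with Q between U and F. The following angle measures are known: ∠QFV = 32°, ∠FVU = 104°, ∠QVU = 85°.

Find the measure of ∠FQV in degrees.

∠FQV = 129°

1. ∠UFV = 32°  [Q on ray FU]
2. ∠FUV = 44°  [△VUF]
3. ∠QUV = 44°  [Q on ray UF]
4. ∠UQV = 51°  [△VUQ]
5. ∠FQV = 129°  [linear pair at Q on UF]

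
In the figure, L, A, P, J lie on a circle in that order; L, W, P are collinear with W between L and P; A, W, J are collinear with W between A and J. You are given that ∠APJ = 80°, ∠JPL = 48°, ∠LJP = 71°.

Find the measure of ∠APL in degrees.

1. ∠ALJ = 100°  [cyclic LAPJ, opposite ∠L+∠P]
2. ∠JAL = 48°  [same arc LJ]
3. ∠AJL = 32°  [△LAJ]
4. ∠APL = 32°  [same arc LA]

∠APL = 32°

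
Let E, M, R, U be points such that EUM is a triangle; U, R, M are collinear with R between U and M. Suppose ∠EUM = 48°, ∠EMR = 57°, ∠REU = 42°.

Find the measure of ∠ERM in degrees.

1. ∠EUR = 48°  [R on ray UM]
2. ∠ERU = 90°  [△EUR]
3. ∠ERM = 90°  [linear pair at R on UM]

∠ERM = 90°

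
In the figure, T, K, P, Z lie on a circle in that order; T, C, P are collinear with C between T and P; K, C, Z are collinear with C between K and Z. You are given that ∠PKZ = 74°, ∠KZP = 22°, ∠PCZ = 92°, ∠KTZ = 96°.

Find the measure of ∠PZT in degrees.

1. ∠PTZ = 74°  [same arc PZ]
2. ∠TPZ = 66°  [△PCZ]
3. ∠PZT = 40°  [△TPZ]

∠PZT = 40°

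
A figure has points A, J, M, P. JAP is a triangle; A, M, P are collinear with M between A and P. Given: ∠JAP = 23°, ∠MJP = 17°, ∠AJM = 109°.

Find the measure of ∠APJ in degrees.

∠APJ = 31°

1. ∠JAM = 23°  [M on ray AP]
2. ∠AMJ = 48°  [△JAM]
3. ∠JMP = 132°  [linear pair at M on AP]
4. ∠JPM = 31°  [△JMP]
5. ∠APJ = 31°  [M on ray PA]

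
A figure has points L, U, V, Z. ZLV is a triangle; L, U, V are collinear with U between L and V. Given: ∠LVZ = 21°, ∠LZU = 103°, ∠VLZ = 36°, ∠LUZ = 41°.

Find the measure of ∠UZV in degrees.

∠UZV = 20°

1. ∠UVZ = 21°  [U on ray VL]
2. ∠VUZ = 139°  [linear pair at U on LV]
3. ∠UZV = 20°  [△ZUV]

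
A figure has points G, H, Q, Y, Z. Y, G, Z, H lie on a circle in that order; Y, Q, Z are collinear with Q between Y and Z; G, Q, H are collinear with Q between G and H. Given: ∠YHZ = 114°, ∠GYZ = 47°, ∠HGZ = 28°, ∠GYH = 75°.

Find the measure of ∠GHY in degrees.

1. ∠YGZ = 66°  [cyclic YGZH, opposite ∠G+∠H]
2. ∠GZY = 67°  [△YGZ]
3. ∠GHY = 67°  [same arc YG]

∠GHY = 67°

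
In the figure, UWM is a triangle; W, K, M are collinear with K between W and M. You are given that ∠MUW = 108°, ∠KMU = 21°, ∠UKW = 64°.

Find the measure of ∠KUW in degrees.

∠KUW = 65°

1. ∠UMW = 21°  [K on ray MW]
2. ∠MWU = 51°  [△UWM]
3. ∠KWU = 51°  [K on ray WM]
4. ∠KUW = 65°  [△UWK]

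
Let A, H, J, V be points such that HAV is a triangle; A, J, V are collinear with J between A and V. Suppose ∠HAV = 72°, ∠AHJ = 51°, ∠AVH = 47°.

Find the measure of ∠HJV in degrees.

1. ∠HAJ = 72°  [J on ray AV]
2. ∠AJH = 57°  [△HAJ]
3. ∠HJV = 123°  [linear pair at J on AV]

∠HJV = 123°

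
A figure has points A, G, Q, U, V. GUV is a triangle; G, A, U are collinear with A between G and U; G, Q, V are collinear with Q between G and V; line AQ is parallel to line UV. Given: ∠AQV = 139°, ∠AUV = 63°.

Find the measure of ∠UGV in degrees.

∠UGV = 76°

1. ∠AQG = 41°  [linear pair at Q on GV]
2. ∠GUV = 63°  [A on ray UG]
3. ∠GVU = 41°  [AQ∥UV, corresponding at Q]
4. ∠UGV = 76°  [△GUV]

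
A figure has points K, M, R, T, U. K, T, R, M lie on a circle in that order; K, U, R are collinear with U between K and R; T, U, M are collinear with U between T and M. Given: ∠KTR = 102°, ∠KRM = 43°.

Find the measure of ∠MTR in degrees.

∠MTR = 59°

1. ∠KMR = 78°  [cyclic KTRM, opposite ∠T+∠M]
2. ∠MKR = 59°  [△KRM]
3. ∠MTR = 59°  [same arc RM]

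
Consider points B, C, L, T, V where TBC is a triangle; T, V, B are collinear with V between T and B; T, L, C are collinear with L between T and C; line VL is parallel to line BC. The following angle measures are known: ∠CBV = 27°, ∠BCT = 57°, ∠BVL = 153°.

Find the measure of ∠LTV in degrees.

1. ∠CBT = 27°  [V on ray BT]
2. ∠BTC = 96°  [△TBC]
3. ∠LTV = 96°  [V on TB, L on TC]

∠LTV = 96°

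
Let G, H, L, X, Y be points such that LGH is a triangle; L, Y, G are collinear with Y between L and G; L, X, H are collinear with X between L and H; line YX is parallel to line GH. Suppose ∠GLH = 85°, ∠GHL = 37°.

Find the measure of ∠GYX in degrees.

1. ∠HGL = 58°  [△LGH]
2. ∠LYX = 58°  [YX∥GH, corresponding at Y]
3. ∠GYX = 122°  [linear pair at Y on LG]

∠GYX = 122°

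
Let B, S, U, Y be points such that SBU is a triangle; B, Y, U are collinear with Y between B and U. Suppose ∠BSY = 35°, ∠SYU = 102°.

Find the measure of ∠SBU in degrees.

∠SBU = 67°

1. ∠BYS = 78°  [linear pair at Y on BU]
2. ∠SBY = 67°  [△SBY]
3. ∠SBU = 67°  [Y on ray BU]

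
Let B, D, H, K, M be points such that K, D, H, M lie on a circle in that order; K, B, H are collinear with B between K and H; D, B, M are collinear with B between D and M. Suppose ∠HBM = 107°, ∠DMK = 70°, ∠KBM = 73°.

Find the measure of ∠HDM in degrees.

1. ∠DHK = 70°  [same arc KD]
2. ∠DBH = 73°  [vertical angles at B]
3. ∠HDM = 37°  [△DBH]

∠HDM = 37°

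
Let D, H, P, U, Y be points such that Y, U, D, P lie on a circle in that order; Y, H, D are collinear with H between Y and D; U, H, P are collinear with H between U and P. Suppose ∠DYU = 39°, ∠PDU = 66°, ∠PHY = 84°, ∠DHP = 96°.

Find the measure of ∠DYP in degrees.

1. ∠DPU = 39°  [same arc UD]
2. ∠DUP = 75°  [△UDP]
3. ∠DYP = 75°  [same arc DP]

∠DYP = 75°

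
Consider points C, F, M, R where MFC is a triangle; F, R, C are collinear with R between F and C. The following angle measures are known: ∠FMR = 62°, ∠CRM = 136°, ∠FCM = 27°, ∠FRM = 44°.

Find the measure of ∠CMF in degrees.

1. ∠MFR = 74°  [△MFR]
2. ∠CFM = 74°  [R on ray FC]
3. ∠CMF = 79°  [△MFC]

∠CMF = 79°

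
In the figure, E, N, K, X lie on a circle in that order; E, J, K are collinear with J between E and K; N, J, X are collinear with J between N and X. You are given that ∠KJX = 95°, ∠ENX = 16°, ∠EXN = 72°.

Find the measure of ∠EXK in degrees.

1. ∠EJX = 85°  [linear pair at J on EK]
2. ∠EKX = 16°  [same arc EX]
3. ∠KEX = 23°  [△EJX]
4. ∠EXK = 141°  [△EKX]

∠EXK = 141°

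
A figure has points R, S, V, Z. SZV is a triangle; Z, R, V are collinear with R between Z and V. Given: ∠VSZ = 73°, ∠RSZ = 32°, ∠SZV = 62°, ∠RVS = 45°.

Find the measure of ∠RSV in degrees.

1. ∠RZS = 62°  [R on ray ZV]
2. ∠SRZ = 86°  [△SZR]
3. ∠SRV = 94°  [linear pair at R on ZV]
4. ∠RSV = 41°  [△SRV]

∠RSV = 41°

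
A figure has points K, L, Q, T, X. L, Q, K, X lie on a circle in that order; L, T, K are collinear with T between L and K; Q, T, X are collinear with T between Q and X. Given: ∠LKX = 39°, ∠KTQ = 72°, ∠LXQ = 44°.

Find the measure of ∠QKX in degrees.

∠QKX = 83°

1. ∠LQX = 39°  [same arc LX]
2. ∠QLX = 97°  [△LQX]
3. ∠QKX = 83°  [cyclic LQKX, opposite ∠L+∠K]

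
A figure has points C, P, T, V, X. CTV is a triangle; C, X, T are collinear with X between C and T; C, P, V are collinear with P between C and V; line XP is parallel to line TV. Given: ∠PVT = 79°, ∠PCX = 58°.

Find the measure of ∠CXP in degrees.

∠CXP = 43°

1. ∠CVT = 79°  [P on ray VC]
2. ∠TCV = 58°  [X on CT, P on CV]
3. ∠CTV = 43°  [△CTV]
4. ∠CXP = 43°  [XP∥TV, corresponding at X]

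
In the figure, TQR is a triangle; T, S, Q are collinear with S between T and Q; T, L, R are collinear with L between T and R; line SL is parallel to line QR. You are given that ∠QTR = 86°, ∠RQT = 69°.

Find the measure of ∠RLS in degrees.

∠RLS = 155°

1. ∠QRT = 25°  [△TQR]
2. ∠SLT = 25°  [SL∥QR, corresponding at L]
3. ∠RLS = 155°  [linear pair at L on TR]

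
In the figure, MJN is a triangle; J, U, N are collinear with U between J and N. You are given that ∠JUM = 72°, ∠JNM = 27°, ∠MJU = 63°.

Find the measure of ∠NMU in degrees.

1. ∠MUN = 108°  [linear pair at U on JN]
2. ∠MNU = 27°  [U on ray NJ]
3. ∠NMU = 45°  [△MUN]

∠NMU = 45°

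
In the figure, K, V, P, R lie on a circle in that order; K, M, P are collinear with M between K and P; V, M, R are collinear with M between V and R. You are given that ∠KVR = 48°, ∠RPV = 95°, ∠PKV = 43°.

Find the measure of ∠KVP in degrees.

1. ∠KMV = 89°  [△KMV]
2. ∠PRV = 43°  [same arc VP]
3. ∠PMV = 91°  [linear pair at M on KP]
4. ∠PVR = 42°  [△VPR]
5. ∠KPV = 47°  [△VMP]
6. ∠KVP = 90°  [△KVP]

∠KVP = 90°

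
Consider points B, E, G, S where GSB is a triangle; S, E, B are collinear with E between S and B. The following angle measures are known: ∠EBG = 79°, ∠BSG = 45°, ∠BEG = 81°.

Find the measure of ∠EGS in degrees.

∠EGS = 36°

1. ∠ESG = 45°  [E on ray SB]
2. ∠GES = 99°  [linear pair at E on SB]
3. ∠EGS = 36°  [△GSE]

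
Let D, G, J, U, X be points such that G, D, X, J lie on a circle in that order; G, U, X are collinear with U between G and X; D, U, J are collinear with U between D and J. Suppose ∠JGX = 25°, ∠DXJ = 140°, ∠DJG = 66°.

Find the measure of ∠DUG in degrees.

∠DUG = 91°

1. ∠JDX = 25°  [same arc XJ]
2. ∠DGJ = 40°  [cyclic GDXJ, opposite ∠G+∠X]
3. ∠DJX = 15°  [△DXJ]
4. ∠GDJ = 74°  [△GDJ]
5. ∠DGX = 15°  [same arc DX]
6. ∠DUG = 91°  [△GUD]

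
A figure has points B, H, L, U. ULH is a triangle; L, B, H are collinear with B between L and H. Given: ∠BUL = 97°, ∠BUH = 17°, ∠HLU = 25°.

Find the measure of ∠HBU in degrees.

1. ∠BLU = 25°  [B on ray LH]
2. ∠LBU = 58°  [△ULB]
3. ∠HBU = 122°  [linear pair at B on LH]

∠HBU = 122°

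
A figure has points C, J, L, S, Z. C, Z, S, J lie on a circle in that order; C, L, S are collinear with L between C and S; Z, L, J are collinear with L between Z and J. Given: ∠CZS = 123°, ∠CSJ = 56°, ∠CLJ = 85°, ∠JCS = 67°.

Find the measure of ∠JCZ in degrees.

∠JCZ = 96°

1. ∠CZJ = 56°  [same arc CJ]
2. ∠CJZ = 28°  [△CLJ]
3. ∠JCZ = 96°  [△CZJ]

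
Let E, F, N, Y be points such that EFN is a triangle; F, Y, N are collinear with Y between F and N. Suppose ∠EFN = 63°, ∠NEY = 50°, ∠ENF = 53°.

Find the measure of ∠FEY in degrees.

1. ∠EFY = 63°  [Y on ray FN]
2. ∠ENY = 53°  [Y on ray NF]
3. ∠EYN = 77°  [△EYN]
4. ∠EYF = 103°  [linear pair at Y on FN]
5. ∠FEY = 14°  [△EFY]

∠FEY = 14°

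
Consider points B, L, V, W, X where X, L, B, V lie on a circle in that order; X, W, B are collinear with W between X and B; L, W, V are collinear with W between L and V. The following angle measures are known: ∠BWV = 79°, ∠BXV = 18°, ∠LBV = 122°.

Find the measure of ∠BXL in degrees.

1. ∠BLV = 18°  [same arc BV]
2. ∠BVL = 40°  [△LBV]
3. ∠BXL = 40°  [same arc LB]

∠BXL = 40°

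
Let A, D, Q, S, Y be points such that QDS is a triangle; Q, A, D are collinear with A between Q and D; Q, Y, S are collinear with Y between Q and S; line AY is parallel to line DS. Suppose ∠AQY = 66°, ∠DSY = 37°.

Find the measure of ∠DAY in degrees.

1. ∠DQS = 66°  [A on QD, Y on QS]
2. ∠DSQ = 37°  [Y on ray SQ]
3. ∠QDS = 77°  [△QDS]
4. ∠QAY = 77°  [AY∥DS, corresponding at A]
5. ∠DAY = 103°  [linear pair at A on QD]

∠DAY = 103°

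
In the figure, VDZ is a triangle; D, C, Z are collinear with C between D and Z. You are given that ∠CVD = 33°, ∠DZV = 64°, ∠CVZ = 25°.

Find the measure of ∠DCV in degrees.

1. ∠CZV = 64°  [C on ray ZD]
2. ∠VCZ = 91°  [△VCZ]
3. ∠DCV = 89°  [linear pair at C on DZ]

∠DCV = 89°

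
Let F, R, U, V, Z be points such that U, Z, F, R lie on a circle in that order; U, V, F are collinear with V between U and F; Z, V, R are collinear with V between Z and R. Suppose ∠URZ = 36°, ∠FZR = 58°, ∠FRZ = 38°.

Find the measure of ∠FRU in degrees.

1. ∠UFZ = 36°  [same arc UZ]
2. ∠FUZ = 38°  [same arc ZF]
3. ∠FZU = 106°  [△UZF]
4. ∠FRU = 74°  [cyclic UZFR, opposite ∠Z+∠R]

∠FRU = 74°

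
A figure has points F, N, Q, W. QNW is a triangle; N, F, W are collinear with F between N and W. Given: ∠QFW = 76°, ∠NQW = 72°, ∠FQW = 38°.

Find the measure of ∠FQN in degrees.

1. ∠FWQ = 66°  [△QFW]
2. ∠NFQ = 104°  [linear pair at F on NW]
3. ∠NWQ = 66°  [F on ray WN]
4. ∠QNW = 42°  [△QNW]
5. ∠FNQ = 42°  [F on ray NW]
6. ∠FQN = 34°  [△QNF]

∠FQN = 34°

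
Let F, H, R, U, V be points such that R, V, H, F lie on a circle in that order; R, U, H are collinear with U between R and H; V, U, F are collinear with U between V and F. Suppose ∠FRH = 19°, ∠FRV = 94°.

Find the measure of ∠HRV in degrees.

∠HRV = 75°

1. ∠FVH = 19°  [same arc HF]
2. ∠FHV = 86°  [cyclic RVHF, opposite ∠R+∠H]
3. ∠HFV = 75°  [△VHF]
4. ∠HRV = 75°  [same arc VH]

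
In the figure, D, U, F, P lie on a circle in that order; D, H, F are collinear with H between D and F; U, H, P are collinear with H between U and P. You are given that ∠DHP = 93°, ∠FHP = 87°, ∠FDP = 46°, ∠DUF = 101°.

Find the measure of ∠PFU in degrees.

∠PFU = 96°

1. ∠FUP = 46°  [same arc FP]
2. ∠DPF = 79°  [cyclic DUFP, opposite ∠U+∠P]
3. ∠DFP = 55°  [△DFP]
4. ∠FPU = 38°  [△FHP]
5. ∠PFU = 96°  [△UFP]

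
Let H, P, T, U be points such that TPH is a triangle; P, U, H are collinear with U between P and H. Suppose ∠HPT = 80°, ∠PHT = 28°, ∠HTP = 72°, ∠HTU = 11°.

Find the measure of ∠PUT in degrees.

1. ∠THU = 28°  [U on ray HP]
2. ∠HUT = 141°  [△TUH]
3. ∠PUT = 39°  [linear pair at U on PH]

∠PUT = 39°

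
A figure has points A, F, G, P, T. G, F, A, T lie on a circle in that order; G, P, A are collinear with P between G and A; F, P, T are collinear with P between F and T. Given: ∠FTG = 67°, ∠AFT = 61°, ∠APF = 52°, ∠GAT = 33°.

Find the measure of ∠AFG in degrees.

1. ∠AGT = 61°  [same arc AT]
2. ∠ATG = 86°  [△GAT]
3. ∠AFG = 94°  [cyclic GFAT, opposite ∠F+∠T]

∠AFG = 94°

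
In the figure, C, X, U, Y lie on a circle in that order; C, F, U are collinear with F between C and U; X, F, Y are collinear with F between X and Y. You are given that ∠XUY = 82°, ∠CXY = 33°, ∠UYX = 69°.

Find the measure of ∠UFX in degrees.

1. ∠XCY = 98°  [cyclic CXUY, opposite ∠C+∠U]
2. ∠UXY = 29°  [△XUY]
3. ∠CYX = 49°  [△CXY]
4. ∠CUX = 49°  [same arc CX]
5. ∠UFX = 102°  [△XFU]

∠UFX = 102°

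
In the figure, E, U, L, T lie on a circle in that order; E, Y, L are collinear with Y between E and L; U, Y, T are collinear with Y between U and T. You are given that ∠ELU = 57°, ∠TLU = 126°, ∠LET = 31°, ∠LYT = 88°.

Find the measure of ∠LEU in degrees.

∠LEU = 23°

1. ∠ETU = 57°  [same arc EU]
2. ∠TEU = 54°  [cyclic EULT, opposite ∠E+∠L]
3. ∠EYU = 88°  [vertical angles at Y]
4. ∠EUT = 69°  [△EUT]
5. ∠LEU = 23°  [△EYU]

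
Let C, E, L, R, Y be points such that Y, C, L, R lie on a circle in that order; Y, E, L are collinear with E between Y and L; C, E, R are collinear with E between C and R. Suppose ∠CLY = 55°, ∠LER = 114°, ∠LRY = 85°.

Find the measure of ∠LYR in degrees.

∠LYR = 59°

1. ∠CRY = 55°  [same arc YC]
2. ∠REY = 66°  [linear pair at E on YL]
3. ∠LYR = 59°  [△YER]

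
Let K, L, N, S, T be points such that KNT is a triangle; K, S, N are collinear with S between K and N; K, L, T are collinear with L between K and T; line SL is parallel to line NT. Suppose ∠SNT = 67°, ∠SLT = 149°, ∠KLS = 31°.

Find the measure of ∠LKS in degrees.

∠LKS = 82°

1. ∠KNT = 67°  [S on ray NK]
2. ∠KTN = 31°  [SL∥NT, corresponding at L]
3. ∠NKT = 82°  [△KNT]
4. ∠LKS = 82°  [S on KN, L on KT]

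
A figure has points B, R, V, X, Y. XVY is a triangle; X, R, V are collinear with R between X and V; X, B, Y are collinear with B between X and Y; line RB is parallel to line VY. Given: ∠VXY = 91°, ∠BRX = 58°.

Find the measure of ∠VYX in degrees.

∠VYX = 31°

1. ∠BXR = 91°  [R on XV, B on XY]
2. ∠RBX = 31°  [△XRB]
3. ∠VYX = 31°  [RB∥VY, corresponding at B]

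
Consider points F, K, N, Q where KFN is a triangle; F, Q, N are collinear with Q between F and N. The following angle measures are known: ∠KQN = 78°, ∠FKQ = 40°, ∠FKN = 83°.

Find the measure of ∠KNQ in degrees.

∠KNQ = 59°

1. ∠FQK = 102°  [linear pair at Q on FN]
2. ∠KFQ = 38°  [△KFQ]
3. ∠KFN = 38°  [Q on ray FN]
4. ∠FNK = 59°  [△KFN]
5. ∠KNQ = 59°  [Q on ray NF]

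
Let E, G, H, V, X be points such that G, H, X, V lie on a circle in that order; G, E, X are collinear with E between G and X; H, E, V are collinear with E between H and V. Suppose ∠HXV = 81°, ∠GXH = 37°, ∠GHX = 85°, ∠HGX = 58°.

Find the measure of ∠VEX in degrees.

∠VEX = 78°

1. ∠HGV = 99°  [cyclic GHXV, opposite ∠G+∠X]
2. ∠GVH = 37°  [same arc GH]
3. ∠HVX = 58°  [same arc HX]
4. ∠GHV = 44°  [△GHV]
5. ∠GXV = 44°  [same arc GV]
6. ∠VEX = 78°  [△XEV]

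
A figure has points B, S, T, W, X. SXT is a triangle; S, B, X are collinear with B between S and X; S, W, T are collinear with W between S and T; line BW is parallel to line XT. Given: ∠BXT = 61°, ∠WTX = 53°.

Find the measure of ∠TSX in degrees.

1. ∠SXT = 61°  [B on ray XS]
2. ∠STX = 53°  [W on ray TS]
3. ∠TSX = 66°  [△SXT]

∠TSX = 66°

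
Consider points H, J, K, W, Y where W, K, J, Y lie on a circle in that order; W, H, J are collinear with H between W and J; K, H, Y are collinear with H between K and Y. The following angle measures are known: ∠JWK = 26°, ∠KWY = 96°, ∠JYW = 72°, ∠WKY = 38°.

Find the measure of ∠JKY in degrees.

1. ∠JYK = 26°  [same arc KJ]
2. ∠KJY = 84°  [cyclic WKJY, opposite ∠W+∠J]
3. ∠JKY = 70°  [△KJY]

∠JKY = 70°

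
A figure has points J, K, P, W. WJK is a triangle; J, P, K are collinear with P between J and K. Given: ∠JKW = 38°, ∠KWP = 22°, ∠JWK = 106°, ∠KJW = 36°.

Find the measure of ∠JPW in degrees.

1. ∠PKW = 38°  [P on ray KJ]
2. ∠KPW = 120°  [△WPK]
3. ∠JPW = 60°  [linear pair at P on JK]

∠JPW = 60°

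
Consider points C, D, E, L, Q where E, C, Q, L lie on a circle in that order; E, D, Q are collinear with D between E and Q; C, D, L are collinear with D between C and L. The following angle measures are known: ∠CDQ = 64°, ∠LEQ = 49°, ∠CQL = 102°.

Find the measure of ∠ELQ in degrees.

∠ELQ = 96°

1. ∠EDL = 64°  [vertical angles at D]
2. ∠LCQ = 49°  [same arc QL]
3. ∠CLQ = 29°  [△CQL]
4. ∠LDQ = 116°  [linear pair at D on EQ]
5. ∠EQL = 35°  [△QDL]
6. ∠ELQ = 96°  [△EQL]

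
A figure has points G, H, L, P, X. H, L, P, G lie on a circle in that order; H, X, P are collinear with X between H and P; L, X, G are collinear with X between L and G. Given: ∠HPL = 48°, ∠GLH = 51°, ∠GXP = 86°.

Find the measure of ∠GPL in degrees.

∠GPL = 99°

1. ∠HGL = 48°  [same arc HL]
2. ∠GHL = 81°  [△HLG]
3. ∠GPL = 99°  [cyclic HLPG, opposite ∠H+∠P]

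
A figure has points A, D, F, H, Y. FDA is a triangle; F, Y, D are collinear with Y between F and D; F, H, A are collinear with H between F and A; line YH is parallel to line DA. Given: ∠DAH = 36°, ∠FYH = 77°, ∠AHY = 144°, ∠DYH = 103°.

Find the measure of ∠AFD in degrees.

1. ∠DAF = 36°  [H on ray AF]
2. ∠ADF = 77°  [YH∥DA, corresponding at Y]
3. ∠AFD = 67°  [△FDA]

∠AFD = 67°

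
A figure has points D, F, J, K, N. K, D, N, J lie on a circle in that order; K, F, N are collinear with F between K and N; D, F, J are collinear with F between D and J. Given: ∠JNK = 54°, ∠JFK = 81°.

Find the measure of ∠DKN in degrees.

∠DKN = 27°

1. ∠JDK = 54°  [same arc KJ]
2. ∠DFN = 81°  [vertical angles at F]
3. ∠DFK = 99°  [linear pair at F on KN]
4. ∠DKN = 27°  [△KFD]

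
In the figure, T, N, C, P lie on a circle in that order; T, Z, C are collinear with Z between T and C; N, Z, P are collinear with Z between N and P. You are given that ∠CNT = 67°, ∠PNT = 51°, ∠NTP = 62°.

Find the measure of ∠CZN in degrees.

1. ∠CPT = 113°  [cyclic TNCP, opposite ∠N+∠P]
2. ∠PCT = 51°  [same arc TP]
3. ∠NPT = 67°  [△TNP]
4. ∠CTP = 16°  [△TCP]
5. ∠NCT = 67°  [same arc TN]
6. ∠CNP = 16°  [same arc CP]
7. ∠CZN = 97°  [△NZC]

∠CZN = 97°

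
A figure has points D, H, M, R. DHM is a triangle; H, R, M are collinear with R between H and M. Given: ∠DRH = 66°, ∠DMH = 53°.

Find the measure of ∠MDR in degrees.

1. ∠DRM = 114°  [linear pair at R on HM]
2. ∠DMR = 53°  [R on ray MH]
3. ∠MDR = 13°  [△DRM]

∠MDR = 13°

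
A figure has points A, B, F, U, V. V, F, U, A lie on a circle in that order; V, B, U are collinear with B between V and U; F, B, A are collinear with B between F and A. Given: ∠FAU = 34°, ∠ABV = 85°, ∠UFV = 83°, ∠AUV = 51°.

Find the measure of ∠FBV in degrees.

1. ∠FVU = 34°  [same arc FU]
2. ∠AFV = 51°  [same arc VA]
3. ∠FBV = 95°  [△VBF]

∠FBV = 95°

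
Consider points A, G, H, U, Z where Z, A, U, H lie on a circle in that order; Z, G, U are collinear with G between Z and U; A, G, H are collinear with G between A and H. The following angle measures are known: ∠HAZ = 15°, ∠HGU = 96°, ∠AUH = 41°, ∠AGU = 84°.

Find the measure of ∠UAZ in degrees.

∠UAZ = 85°

1. ∠HUZ = 15°  [same arc ZH]
2. ∠AGZ = 96°  [vertical angles at G]
3. ∠AHU = 69°  [△UGH]
4. ∠HAU = 70°  [△AUH]
5. ∠AUZ = 26°  [△AGU]
6. ∠AZU = 69°  [△ZGA]
7. ∠UAZ = 85°  [△ZAU]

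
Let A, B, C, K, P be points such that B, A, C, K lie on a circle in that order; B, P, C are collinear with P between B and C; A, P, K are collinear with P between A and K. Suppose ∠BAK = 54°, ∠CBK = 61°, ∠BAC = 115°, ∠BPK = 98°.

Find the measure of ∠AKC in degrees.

∠AKC = 44°

1. ∠BCK = 54°  [same arc BK]
2. ∠CPK = 82°  [linear pair at P on BC]
3. ∠AKC = 44°  [△CPK]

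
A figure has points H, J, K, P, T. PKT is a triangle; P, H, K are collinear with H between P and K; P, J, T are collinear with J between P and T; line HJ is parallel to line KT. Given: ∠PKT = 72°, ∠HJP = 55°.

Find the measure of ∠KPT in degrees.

∠KPT = 53°

1. ∠JHP = 72°  [HJ∥KT, corresponding at H]
2. ∠HPJ = 53°  [△PHJ]
3. ∠KPT = 53°  [H on PK, J on PT]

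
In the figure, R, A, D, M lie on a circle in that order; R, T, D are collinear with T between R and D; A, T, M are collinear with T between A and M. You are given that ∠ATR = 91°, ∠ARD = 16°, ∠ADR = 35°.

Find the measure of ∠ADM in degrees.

∠ADM = 108°

1. ∠ATD = 89°  [linear pair at T on RD]
2. ∠AMD = 16°  [same arc AD]
3. ∠DAM = 56°  [△ATD]
4. ∠ADM = 108°  [△ADM]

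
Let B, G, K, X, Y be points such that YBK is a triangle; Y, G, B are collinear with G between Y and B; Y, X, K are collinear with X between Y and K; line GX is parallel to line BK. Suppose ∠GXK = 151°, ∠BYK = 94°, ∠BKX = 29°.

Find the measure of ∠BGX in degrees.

1. ∠GXY = 29°  [linear pair at X on YK]
2. ∠GYX = 94°  [G on YB, X on YK]
3. ∠XGY = 57°  [△YGX]
4. ∠BGX = 123°  [linear pair at G on YB]

∠BGX = 123°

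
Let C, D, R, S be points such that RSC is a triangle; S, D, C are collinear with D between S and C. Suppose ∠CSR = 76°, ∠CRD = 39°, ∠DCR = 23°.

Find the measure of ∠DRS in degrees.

1. ∠DSR = 76°  [D on ray SC]
2. ∠CDR = 118°  [△RDC]
3. ∠RDS = 62°  [linear pair at D on SC]
4. ∠DRS = 42°  [△RSD]

∠DRS = 42°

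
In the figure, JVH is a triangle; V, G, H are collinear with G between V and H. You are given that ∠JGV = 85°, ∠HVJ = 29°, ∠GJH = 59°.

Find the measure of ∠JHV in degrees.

1. ∠HGJ = 95°  [linear pair at G on VH]
2. ∠GHJ = 26°  [△JGH]
3. ∠JHV = 26°  [G on ray HV]

∠JHV = 26°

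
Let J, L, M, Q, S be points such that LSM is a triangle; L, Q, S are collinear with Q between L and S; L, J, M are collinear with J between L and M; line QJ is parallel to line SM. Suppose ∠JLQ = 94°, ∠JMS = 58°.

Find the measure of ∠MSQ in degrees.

1. ∠MLS = 94°  [Q on LS, J on LM]
2. ∠LMS = 58°  [J on ray ML]
3. ∠LSM = 28°  [△LSM]
4. ∠MSQ = 28°  [Q on ray SL]

∠MSQ = 28°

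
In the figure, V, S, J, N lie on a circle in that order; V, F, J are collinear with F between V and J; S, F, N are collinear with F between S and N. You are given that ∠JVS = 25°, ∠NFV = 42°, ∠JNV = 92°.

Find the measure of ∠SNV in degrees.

1. ∠JSV = 88°  [cyclic VSJN, opposite ∠S+∠N]
2. ∠SJV = 67°  [△VSJ]
3. ∠SNV = 67°  [same arc VS]

∠SNV = 67°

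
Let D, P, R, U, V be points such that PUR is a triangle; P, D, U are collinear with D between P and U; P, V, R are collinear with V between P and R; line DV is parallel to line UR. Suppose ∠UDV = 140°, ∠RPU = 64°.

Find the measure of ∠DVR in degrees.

1. ∠PDV = 40°  [linear pair at D on PU]
2. ∠DPV = 64°  [D on PU, V on PR]
3. ∠DVP = 76°  [△PDV]
4. ∠DVR = 104°  [linear pair at V on PR]

∠DVR = 104°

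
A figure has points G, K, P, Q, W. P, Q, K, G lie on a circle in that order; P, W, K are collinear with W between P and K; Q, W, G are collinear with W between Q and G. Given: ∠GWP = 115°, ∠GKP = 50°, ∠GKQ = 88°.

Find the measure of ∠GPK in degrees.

∠GPK = 27°

1. ∠GWK = 65°  [linear pair at W on PK]
2. ∠KGQ = 65°  [△KWG]
3. ∠GQK = 27°  [△QKG]
4. ∠GPK = 27°  [same arc KG]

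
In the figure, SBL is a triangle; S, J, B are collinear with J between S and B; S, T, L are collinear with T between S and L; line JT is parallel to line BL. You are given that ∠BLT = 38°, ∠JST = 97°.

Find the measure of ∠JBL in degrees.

1. ∠BLS = 38°  [T on ray LS]
2. ∠BSL = 97°  [J on SB, T on SL]
3. ∠LBS = 45°  [△SBL]
4. ∠JBL = 45°  [J on ray BS]

∠JBL = 45°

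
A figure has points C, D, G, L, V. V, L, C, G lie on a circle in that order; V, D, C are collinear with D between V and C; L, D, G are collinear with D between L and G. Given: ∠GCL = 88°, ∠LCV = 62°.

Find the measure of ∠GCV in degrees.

∠GCV = 26°

1. ∠GVL = 92°  [cyclic VLCG, opposite ∠V+∠C]
2. ∠LGV = 62°  [same arc VL]
3. ∠GLV = 26°  [△VLG]
4. ∠GCV = 26°  [same arc VG]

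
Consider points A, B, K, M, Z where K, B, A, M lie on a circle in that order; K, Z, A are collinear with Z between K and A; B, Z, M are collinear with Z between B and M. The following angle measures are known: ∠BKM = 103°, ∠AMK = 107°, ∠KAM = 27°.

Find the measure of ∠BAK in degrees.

1. ∠KBM = 27°  [same arc KM]
2. ∠BMK = 50°  [△KBM]
3. ∠BAK = 50°  [same arc KB]

∠BAK = 50°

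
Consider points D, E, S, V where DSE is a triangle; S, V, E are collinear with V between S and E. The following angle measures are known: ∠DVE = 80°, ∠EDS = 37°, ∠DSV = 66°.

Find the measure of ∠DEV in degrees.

1. ∠DSE = 66°  [V on ray SE]
2. ∠DES = 77°  [△DSE]
3. ∠DEV = 77°  [V on ray ES]

∠DEV = 77°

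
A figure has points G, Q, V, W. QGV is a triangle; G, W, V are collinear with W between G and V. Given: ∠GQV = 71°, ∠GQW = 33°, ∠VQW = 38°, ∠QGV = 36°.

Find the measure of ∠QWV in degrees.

1. ∠GVQ = 73°  [△QGV]
2. ∠QVW = 73°  [W on ray VG]
3. ∠QWV = 69°  [△QWV]

∠QWV = 69°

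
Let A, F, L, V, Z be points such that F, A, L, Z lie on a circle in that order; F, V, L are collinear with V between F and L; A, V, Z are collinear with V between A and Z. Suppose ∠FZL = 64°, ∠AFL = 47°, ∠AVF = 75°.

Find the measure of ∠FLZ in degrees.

1. ∠AZL = 47°  [same arc AL]
2. ∠LVZ = 75°  [vertical angles at V]
3. ∠FLZ = 58°  [△LVZ]

∠FLZ = 58°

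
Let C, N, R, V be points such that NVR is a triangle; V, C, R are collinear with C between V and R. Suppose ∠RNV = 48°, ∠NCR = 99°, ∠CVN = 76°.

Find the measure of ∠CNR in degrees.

∠CNR = 25°

1. ∠NVR = 76°  [C on ray VR]
2. ∠NRV = 56°  [△NVR]
3. ∠CRN = 56°  [C on ray RV]
4. ∠CNR = 25°  [△NCR]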